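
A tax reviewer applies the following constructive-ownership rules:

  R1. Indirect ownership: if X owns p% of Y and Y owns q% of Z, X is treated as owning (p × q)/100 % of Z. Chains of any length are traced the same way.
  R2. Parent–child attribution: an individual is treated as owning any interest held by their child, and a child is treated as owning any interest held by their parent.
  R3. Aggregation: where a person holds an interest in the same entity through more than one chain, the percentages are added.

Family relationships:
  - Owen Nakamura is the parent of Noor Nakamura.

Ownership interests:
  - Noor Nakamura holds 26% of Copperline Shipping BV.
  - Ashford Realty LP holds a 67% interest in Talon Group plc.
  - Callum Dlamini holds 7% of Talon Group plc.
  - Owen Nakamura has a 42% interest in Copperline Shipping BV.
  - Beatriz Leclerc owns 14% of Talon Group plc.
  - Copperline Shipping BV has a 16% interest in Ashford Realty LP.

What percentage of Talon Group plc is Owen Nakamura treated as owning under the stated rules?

By parent–child attribution (R2), Owen Nakamura is treated as also owning Noor Nakamura's interest in Copperline Shipping BV, giving 42% + 26% = 68%.
Chain via Copperline Shipping BV → Ashford Realty LP (R1): 68% × 16% × 67% = 7.2896% of Talon Group plc.

7.2896%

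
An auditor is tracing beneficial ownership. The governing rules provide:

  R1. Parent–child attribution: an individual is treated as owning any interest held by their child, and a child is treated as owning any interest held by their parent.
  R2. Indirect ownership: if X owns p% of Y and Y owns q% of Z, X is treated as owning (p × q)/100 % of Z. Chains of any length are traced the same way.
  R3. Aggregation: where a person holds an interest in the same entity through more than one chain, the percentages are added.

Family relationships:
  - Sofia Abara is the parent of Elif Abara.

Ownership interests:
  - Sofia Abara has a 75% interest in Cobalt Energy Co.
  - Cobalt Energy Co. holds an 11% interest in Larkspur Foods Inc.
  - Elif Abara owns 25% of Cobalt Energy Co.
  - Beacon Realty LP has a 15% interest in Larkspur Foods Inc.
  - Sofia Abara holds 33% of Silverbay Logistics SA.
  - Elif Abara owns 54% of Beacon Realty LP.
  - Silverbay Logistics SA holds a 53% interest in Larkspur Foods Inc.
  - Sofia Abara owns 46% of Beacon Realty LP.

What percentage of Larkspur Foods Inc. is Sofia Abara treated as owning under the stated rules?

43.49%

By parent–child attribution (R1), Sofia Abara is treated as also owning Elif Abara's interest in Beacon Realty LP, giving 46% + 54% = 100%.
By parent–child attribution (R1), Sofia Abara is treated as also owning Elif Abara's interest in Cobalt Energy Co, giving 75% + 25% = 100%.
Chain via Beacon Realty LP (R2): 100% × 15% = 15% of Larkspur Foods Inc.
Chain via Cobalt Energy Co. (R2): 100% × 11% = 11% of Larkspur Foods Inc.
Chain via Silverbay Logistics SA (R2): 33% × 53% = 17.49% of Larkspur Foods Inc.
Aggregating (R3): 15% + 11% + 17.49% = 43.49%.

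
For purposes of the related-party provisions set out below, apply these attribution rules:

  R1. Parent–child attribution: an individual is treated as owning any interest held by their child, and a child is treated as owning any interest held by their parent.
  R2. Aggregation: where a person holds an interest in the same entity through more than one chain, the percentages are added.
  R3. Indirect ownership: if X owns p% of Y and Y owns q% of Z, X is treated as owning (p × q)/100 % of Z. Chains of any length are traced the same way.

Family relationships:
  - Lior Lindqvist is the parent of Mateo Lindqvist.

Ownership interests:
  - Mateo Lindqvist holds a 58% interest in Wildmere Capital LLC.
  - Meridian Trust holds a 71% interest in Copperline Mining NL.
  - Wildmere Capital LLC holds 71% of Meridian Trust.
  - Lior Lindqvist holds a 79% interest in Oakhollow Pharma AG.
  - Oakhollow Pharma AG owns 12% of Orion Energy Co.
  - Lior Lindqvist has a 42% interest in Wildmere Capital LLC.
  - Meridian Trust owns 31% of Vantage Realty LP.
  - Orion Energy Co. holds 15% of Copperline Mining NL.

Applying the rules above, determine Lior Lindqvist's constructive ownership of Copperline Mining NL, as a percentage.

51.832%

By parent–child attribution (R1), Lior Lindqvist is treated as also owning Mateo Lindqvist's interest in Wildmere Capital LLC, giving 42% + 58% = 100%.
Chain via Wildmere Capital LLC → Meridian Trust (R3): 100% × 71% × 71% = 50.41% of Copperline Mining NL.
Chain via Oakhollow Pharma AG → Orion Energy Co. (R3): 79% × 12% × 15% = 1.422% of Copperline Mining NL.
Aggregating (R2): 50.41% + 1.422% = 51.832%.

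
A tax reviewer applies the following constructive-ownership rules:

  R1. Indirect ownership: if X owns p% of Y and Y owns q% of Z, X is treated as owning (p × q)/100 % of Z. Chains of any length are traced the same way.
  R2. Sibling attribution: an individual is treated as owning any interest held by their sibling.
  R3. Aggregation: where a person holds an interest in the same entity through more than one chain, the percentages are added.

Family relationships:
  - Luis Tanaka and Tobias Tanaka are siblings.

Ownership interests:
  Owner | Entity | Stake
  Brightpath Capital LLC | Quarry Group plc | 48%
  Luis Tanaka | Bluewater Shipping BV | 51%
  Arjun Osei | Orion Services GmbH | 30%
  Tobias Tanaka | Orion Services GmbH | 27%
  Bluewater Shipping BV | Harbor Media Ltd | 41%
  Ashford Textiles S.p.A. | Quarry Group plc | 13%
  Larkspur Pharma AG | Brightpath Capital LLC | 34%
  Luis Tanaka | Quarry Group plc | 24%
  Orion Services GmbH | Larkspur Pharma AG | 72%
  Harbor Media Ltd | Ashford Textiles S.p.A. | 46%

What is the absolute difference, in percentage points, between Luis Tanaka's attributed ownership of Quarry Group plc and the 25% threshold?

By sibling attribution (R2), Luis Tanaka is treated as owning Tobias Tanaka's 27% interest in Orion Services GmbH.
Chain via Bluewater Shipping BV → Harbor Media Ltd → Ashford Textiles S.p.A. (R1): 51% × 41% × 46% × 13% = 1.250418% of Quarry Group plc.
Direct interest in Quarry Group plc: 24%.
Chain via Orion Services GmbH → Larkspur Pharma AG → Brightpath Capital LLC (R1): 27% × 72% × 34% × 48% = 3.172608% of Quarry Group plc.
Aggregating (R3): 1.250418% + 24% + 3.172608% = 28.423026%.
28.423026% exceeds the 25% threshold by 3.423026 percentage points.

3.423026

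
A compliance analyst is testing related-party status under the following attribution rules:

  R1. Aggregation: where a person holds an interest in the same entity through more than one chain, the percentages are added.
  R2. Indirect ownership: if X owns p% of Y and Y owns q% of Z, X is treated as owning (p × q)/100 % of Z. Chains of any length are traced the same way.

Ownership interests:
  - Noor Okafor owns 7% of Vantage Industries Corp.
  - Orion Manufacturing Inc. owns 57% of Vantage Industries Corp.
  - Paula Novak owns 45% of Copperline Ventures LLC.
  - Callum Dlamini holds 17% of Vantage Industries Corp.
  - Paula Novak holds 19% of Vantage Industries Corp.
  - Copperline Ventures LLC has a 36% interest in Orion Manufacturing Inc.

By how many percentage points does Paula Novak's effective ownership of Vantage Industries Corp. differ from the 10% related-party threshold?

18.234

Chain via Copperline Ventures LLC → Orion Manufacturing Inc. (R2): 45% × 36% × 57% = 9.234% of Vantage Industries Corp.
Direct interest in Vantage Industries Corp: 19%.
Aggregating (R1): 9.234% + 19% = 28.234%.
28.234% exceeds the 10% threshold by 18.234 percentage points.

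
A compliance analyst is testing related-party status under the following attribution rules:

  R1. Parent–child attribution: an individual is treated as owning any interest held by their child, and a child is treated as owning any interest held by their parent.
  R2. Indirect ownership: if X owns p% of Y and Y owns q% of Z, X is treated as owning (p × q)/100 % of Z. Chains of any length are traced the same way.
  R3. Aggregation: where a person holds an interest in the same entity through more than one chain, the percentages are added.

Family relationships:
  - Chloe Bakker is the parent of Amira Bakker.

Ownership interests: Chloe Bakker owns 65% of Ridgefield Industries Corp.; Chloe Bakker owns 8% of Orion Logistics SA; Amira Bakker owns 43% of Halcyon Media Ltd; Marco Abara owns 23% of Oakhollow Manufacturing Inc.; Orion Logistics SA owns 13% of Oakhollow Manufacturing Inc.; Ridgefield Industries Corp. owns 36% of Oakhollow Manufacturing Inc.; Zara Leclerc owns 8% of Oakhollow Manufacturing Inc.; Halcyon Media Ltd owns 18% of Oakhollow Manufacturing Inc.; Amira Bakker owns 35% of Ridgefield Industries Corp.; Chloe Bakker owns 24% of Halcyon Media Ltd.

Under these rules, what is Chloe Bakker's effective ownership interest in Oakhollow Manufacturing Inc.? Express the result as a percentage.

49.1%

By parent–child attribution (R1), Chloe Bakker is treated as also owning Amira Bakker's interest in Ridgefield Industries Corp, giving 65% + 35% = 100%.
By parent–child attribution (R1), Chloe Bakker is treated as also owning Amira Bakker's interest in Halcyon Media Ltd, giving 24% + 43% = 67%.
Chain via Ridgefield Industries Corp. (R2): 100% × 36% = 36% of Oakhollow Manufacturing Inc.
Chain via Halcyon Media Ltd (R2): 67% × 18% = 12.06% of Oakhollow Manufacturing Inc.
Chain via Orion Logistics SA (R2): 8% × 13% = 1.04% of Oakhollow Manufacturing Inc.
Aggregating (R3): 36% + 12.06% + 1.04% = 49.1%.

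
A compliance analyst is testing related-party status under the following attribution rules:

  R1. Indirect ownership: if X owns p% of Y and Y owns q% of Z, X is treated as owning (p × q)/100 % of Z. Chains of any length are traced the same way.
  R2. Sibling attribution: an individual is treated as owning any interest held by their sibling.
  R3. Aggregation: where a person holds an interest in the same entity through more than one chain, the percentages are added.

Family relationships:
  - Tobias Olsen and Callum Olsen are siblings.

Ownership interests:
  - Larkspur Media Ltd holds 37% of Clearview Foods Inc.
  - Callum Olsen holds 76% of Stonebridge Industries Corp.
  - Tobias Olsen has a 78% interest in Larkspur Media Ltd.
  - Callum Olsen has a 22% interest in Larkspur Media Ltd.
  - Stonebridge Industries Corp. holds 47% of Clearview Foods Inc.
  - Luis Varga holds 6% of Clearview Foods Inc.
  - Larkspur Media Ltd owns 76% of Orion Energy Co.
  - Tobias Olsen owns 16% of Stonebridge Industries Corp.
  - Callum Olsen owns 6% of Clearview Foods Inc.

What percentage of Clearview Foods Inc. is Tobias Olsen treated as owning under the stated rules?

86.24%

By sibling attribution (R2), Tobias Olsen is treated as also owning Callum Olsen's interest in Larkspur Media Ltd, giving 78% + 22% = 100%.
By sibling attribution (R2), Tobias Olsen is treated as also owning Callum Olsen's interest in Stonebridge Industries Corp, giving 16% + 76% = 92%.
By sibling attribution (R2), Tobias Olsen is treated as owning Callum Olsen's 6% interest in Clearview Foods Inc.
Chain via Larkspur Media Ltd (R1): 100% × 37% = 37% of Clearview Foods Inc.
Chain via Stonebridge Industries Corp. (R1): 92% × 47% = 43.24% of Clearview Foods Inc.
Direct interest in Clearview Foods Inc: 6%.
Aggregating (R3): 37% + 43.24% + 6% = 86.24%.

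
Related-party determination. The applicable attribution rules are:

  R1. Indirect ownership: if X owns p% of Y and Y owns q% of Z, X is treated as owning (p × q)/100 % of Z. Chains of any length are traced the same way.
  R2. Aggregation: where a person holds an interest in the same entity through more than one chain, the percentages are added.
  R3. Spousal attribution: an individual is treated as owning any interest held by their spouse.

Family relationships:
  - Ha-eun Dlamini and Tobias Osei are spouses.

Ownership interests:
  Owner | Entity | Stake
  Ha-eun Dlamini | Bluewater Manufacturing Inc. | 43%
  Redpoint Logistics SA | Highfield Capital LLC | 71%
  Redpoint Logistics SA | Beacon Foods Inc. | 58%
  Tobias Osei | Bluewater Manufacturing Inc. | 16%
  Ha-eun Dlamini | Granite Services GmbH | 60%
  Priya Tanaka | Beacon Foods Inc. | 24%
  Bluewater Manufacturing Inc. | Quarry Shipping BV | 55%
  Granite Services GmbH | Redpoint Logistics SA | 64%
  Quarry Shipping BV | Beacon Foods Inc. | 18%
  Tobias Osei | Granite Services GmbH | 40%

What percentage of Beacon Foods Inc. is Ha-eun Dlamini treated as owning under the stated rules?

42.961%

By spousal attribution (R3), Ha-eun Dlamini is treated as also owning Tobias Osei's interest in Granite Services GmbH, giving 60% + 40% = 100%.
By spousal attribution (R3), Ha-eun Dlamini is treated as also owning Tobias Osei's interest in Bluewater Manufacturing Inc, giving 43% + 16% = 59%.
Chain via Granite Services GmbH → Redpoint Logistics SA (R1): 100% × 64% × 58% = 37.12% of Beacon Foods Inc.
Chain via Bluewater Manufacturing Inc. → Quarry Shipping BV (R1): 59% × 55% × 18% = 5.841% of Beacon Foods Inc.
Aggregating (R2): 37.12% + 5.841% = 42.961%.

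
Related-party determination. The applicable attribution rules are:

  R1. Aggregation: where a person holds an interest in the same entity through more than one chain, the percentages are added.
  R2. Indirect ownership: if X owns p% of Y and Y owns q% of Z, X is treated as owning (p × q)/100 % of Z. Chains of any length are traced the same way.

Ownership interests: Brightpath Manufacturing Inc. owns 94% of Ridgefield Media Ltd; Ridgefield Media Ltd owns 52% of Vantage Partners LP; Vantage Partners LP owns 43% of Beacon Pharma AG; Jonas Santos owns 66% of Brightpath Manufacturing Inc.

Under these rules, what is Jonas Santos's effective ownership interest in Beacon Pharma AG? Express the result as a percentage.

Chain via Brightpath Manufacturing Inc. → Ridgefield Media Ltd → Vantage Partners LP (R2): 66% × 94% × 52% × 43% = 13.872144% of Beacon Pharma AG.

13.872144%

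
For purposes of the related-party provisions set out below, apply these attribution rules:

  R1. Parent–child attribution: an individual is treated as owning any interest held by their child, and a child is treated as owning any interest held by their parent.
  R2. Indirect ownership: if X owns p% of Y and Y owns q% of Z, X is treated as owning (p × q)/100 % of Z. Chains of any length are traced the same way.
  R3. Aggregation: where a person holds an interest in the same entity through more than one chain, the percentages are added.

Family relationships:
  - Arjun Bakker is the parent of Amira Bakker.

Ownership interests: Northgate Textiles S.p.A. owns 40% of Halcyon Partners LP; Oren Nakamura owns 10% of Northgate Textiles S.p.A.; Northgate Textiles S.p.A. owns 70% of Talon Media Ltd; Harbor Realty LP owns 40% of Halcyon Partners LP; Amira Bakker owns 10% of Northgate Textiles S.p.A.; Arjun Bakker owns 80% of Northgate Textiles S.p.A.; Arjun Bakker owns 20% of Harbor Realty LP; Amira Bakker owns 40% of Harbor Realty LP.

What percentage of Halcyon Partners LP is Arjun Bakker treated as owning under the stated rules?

By parent–child attribution (R1), Arjun Bakker is treated as also owning Amira Bakker's interest in Northgate Textiles S.p.A, giving 80% + 10% = 90%.
By parent–child attribution (R1), Arjun Bakker is treated as also owning Amira Bakker's interest in Harbor Realty LP, giving 20% + 40% = 60%.
Chain via Northgate Textiles S.p.A. (R2): 90% × 40% = 36% of Halcyon Partners LP.
Chain via Harbor Realty LP (R2): 60% × 40% = 24% of Halcyon Partners LP.
Aggregating (R3): 36% + 24% = 60%.

60%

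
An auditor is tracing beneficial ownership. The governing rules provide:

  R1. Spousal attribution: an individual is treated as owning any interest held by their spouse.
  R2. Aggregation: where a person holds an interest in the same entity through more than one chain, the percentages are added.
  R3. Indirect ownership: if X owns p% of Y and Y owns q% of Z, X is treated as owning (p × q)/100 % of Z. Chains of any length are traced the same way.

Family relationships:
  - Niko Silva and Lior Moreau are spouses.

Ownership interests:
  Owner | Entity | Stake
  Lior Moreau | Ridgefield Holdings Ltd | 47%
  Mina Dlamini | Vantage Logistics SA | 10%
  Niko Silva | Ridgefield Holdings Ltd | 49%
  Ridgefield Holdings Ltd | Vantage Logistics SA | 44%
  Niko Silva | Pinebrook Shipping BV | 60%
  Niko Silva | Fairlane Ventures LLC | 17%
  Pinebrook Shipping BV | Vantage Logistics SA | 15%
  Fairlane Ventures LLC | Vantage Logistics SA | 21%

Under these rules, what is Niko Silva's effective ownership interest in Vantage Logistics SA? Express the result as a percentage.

By spousal attribution (R1), Niko Silva is treated as also owning Lior Moreau's interest in Ridgefield Holdings Ltd, giving 49% + 47% = 96%.
Chain via Fairlane Ventures LLC (R3): 17% × 21% = 3.57% of Vantage Logistics SA.
Chain via Ridgefield Holdings Ltd (R3): 96% × 44% = 42.24% of Vantage Logistics SA.
Chain via Pinebrook Shipping BV (R3): 60% × 15% = 9% of Vantage Logistics SA.
Aggregating (R2): 3.57% + 42.24% + 9% = 54.81%.

54.81%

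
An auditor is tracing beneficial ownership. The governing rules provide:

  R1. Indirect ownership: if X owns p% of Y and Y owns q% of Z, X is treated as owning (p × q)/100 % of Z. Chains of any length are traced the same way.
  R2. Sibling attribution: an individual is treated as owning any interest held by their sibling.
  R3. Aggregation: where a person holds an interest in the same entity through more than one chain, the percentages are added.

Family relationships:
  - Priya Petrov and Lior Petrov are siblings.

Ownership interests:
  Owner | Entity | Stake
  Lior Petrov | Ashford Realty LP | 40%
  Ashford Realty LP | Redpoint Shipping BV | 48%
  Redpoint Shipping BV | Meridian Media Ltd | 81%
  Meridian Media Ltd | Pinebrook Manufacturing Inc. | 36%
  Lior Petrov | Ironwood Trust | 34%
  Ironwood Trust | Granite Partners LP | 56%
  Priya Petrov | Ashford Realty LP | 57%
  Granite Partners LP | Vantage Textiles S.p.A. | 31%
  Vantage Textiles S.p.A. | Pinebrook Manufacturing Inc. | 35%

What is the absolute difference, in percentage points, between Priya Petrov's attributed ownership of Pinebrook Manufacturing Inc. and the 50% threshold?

By sibling attribution (R2), Priya Petrov is treated as also owning Lior Petrov's interest in Ashford Realty LP, giving 57% + 40% = 97%.
By sibling attribution (R2), Priya Petrov is treated as owning Lior Petrov's 34% interest in Ironwood Trust.
Chain via Ashford Realty LP → Redpoint Shipping BV → Meridian Media Ltd (R1): 97% × 48% × 81% × 36% = 13.576896% of Pinebrook Manufacturing Inc.
Chain via Ironwood Trust → Granite Partners LP → Vantage Textiles S.p.A. (R1): 34% × 56% × 31% × 35% = 2.06584% of Pinebrook Manufacturing Inc.
Aggregating (R3): 13.576896% + 2.06584% = 15.642736%.
15.642736% falls short of the 50% threshold by 34.357264 percentage points.

34.357264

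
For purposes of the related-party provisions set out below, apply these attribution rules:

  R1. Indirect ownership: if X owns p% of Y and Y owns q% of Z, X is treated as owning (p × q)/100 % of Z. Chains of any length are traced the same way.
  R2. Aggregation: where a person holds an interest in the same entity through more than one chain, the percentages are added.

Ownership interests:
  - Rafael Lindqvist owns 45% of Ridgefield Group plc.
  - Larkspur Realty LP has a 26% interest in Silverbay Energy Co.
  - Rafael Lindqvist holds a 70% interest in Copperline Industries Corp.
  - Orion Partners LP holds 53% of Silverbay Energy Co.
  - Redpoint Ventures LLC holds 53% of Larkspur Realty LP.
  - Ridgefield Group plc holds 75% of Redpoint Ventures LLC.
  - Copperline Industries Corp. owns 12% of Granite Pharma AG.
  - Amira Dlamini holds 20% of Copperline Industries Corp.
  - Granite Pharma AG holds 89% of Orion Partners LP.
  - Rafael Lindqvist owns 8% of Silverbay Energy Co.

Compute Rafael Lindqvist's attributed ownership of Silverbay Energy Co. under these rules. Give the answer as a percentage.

16.61303%

Chain via Ridgefield Group plc → Redpoint Ventures LLC → Larkspur Realty LP (R1): 45% × 75% × 53% × 26% = 4.65075% of Silverbay Energy Co.
Chain via Copperline Industries Corp. → Granite Pharma AG → Orion Partners LP (R1): 70% × 12% × 89% × 53% = 3.96228% of Silverbay Energy Co.
Direct interest in Silverbay Energy Co: 8%.
Aggregating (R2): 4.65075% + 3.96228% + 8% = 16.61303%.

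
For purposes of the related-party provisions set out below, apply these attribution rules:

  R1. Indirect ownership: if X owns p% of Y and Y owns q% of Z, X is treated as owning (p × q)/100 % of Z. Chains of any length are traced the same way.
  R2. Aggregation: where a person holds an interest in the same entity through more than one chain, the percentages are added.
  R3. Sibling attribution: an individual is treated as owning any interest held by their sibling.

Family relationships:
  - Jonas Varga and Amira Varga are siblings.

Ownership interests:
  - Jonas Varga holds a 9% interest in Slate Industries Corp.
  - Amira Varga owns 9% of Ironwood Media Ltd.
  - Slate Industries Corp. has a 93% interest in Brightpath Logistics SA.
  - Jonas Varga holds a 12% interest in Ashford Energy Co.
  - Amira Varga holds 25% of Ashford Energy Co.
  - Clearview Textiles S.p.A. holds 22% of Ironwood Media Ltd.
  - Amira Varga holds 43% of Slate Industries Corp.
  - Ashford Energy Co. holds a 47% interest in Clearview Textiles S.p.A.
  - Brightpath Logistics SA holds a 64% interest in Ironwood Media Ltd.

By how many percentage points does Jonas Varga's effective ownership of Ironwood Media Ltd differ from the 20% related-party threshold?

By sibling attribution (R3), Jonas Varga is treated as also owning Amira Varga's interest in Slate Industries Corp, giving 9% + 43% = 52%.
By sibling attribution (R3), Jonas Varga is treated as also owning Amira Varga's interest in Ashford Energy Co, giving 12% + 25% = 37%.
By sibling attribution (R3), Jonas Varga is treated as owning Amira Varga's 9% interest in Ironwood Media Ltd.
Chain via Slate Industries Corp. → Brightpath Logistics SA (R1): 52% × 93% × 64% = 30.9504% of Ironwood Media Ltd.
Chain via Ashford Energy Co. → Clearview Textiles S.p.A. (R1): 37% × 47% × 22% = 3.8258% of Ironwood Media Ltd.
Direct interest in Ironwood Media Ltd: 9%.
Aggregating (R2): 30.9504% + 3.8258% + 9% = 43.7762%.
43.7762% exceeds the 20% threshold by 23.7762 percentage points.

23.7762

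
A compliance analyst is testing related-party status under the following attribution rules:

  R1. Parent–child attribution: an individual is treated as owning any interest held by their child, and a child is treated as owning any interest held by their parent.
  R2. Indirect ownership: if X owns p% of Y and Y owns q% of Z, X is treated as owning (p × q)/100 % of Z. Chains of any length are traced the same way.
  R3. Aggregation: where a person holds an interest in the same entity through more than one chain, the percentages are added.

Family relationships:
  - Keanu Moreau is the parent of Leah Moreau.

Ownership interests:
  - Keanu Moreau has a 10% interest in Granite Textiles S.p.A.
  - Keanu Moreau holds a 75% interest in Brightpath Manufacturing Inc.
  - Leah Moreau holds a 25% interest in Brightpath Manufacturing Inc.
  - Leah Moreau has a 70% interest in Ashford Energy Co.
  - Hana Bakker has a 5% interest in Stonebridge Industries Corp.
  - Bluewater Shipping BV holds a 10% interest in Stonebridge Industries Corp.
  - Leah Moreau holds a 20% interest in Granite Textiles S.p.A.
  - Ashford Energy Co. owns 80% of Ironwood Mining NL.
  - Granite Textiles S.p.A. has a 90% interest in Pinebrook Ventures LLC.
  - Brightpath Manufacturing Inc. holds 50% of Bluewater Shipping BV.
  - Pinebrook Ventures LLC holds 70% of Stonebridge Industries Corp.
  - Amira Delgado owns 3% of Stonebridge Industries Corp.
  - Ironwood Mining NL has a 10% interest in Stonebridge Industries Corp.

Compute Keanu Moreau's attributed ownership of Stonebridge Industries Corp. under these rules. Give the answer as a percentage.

29.5%

By parent–child attribution (R1), Keanu Moreau is treated as also owning Leah Moreau's interest in Granite Textiles S.p.A, giving 10% + 20% = 30%.
By parent–child attribution (R1), Keanu Moreau is treated as also owning Leah Moreau's interest in Brightpath Manufacturing Inc, giving 75% + 25% = 100%.
By parent–child attribution (R1), Keanu Moreau is treated as owning Leah Moreau's 70% interest in Ashford Energy Co.
Chain via Granite Textiles S.p.A. → Pinebrook Ventures LLC (R2): 30% × 90% × 70% = 18.9% of Stonebridge Industries Corp.
Chain via Brightpath Manufacturing Inc. → Bluewater Shipping BV (R2): 100% × 50% × 10% = 5% of Stonebridge Industries Corp.
Chain via Ashford Energy Co. → Ironwood Mining NL (R2): 70% × 80% × 10% = 5.6% of Stonebridge Industries Corp.
Aggregating (R3): 18.9% + 5% + 5.6% = 29.5%.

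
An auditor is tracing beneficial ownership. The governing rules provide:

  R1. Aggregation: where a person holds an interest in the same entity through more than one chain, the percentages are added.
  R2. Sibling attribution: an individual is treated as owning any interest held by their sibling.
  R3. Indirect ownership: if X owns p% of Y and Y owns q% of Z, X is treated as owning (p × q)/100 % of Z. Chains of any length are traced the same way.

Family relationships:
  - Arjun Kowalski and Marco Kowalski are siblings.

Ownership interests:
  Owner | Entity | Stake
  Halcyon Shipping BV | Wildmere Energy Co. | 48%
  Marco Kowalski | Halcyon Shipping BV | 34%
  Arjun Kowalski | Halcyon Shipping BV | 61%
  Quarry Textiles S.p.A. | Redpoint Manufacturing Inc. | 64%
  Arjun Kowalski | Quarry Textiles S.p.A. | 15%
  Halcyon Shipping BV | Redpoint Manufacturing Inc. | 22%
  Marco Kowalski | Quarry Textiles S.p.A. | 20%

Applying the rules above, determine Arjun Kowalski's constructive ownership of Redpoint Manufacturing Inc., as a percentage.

43.3%

By sibling attribution (R2), Arjun Kowalski is treated as also owning Marco Kowalski's interest in Halcyon Shipping BV, giving 61% + 34% = 95%.
By sibling attribution (R2), Arjun Kowalski is treated as also owning Marco Kowalski's interest in Quarry Textiles S.p.A, giving 15% + 20% = 35%.
Chain via Halcyon Shipping BV (R3): 95% × 22% = 20.9% of Redpoint Manufacturing Inc.
Chain via Quarry Textiles S.p.A. (R3): 35% × 64% = 22.4% of Redpoint Manufacturing Inc.
Aggregating (R1): 20.9% + 22.4% = 43.3%.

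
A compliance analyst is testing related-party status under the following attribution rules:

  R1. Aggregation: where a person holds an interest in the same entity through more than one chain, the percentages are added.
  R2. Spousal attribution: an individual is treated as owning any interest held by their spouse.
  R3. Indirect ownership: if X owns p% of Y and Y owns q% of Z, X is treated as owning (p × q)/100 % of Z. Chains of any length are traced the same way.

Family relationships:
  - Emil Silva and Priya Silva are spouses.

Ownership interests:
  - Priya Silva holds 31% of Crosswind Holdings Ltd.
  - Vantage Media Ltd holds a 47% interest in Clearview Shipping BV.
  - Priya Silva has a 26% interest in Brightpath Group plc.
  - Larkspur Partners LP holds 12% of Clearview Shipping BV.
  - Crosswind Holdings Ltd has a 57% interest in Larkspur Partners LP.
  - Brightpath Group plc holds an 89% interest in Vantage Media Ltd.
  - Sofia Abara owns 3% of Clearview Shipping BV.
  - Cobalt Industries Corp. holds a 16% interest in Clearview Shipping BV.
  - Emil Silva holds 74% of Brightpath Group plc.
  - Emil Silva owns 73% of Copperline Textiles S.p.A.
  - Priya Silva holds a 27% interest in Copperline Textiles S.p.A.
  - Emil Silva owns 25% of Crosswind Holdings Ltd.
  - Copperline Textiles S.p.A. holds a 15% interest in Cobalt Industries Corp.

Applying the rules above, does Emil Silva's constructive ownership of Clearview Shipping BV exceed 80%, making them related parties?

By spousal attribution (R2), Emil Silva is treated as also owning Priya Silva's interest in Copperline Textiles S.p.A, giving 73% + 27% = 100%.
By spousal attribution (R2), Emil Silva is treated as also owning Priya Silva's interest in Crosswind Holdings Ltd, giving 25% + 31% = 56%.
By spousal attribution (R2), Emil Silva is treated as also owning Priya Silva's interest in Brightpath Group plc, giving 74% + 26% = 100%.
Chain via Copperline Textiles S.p.A. → Cobalt Industries Corp. (R3): 100% × 15% × 16% = 2.4% of Clearview Shipping BV.
Chain via Crosswind Holdings Ltd → Larkspur Partners LP (R3): 56% × 57% × 12% = 3.8304% of Clearview Shipping BV.
Chain via Brightpath Group plc → Vantage Media Ltd (R3): 100% × 89% × 47% = 41.83% of Clearview Shipping BV.
Aggregating (R1): 2.4% + 3.8304% + 41.83% = 48.0604%.
48.0604% does not exceed the 80% threshold, so Emil is not a related party to Clearview Shipping BV.

No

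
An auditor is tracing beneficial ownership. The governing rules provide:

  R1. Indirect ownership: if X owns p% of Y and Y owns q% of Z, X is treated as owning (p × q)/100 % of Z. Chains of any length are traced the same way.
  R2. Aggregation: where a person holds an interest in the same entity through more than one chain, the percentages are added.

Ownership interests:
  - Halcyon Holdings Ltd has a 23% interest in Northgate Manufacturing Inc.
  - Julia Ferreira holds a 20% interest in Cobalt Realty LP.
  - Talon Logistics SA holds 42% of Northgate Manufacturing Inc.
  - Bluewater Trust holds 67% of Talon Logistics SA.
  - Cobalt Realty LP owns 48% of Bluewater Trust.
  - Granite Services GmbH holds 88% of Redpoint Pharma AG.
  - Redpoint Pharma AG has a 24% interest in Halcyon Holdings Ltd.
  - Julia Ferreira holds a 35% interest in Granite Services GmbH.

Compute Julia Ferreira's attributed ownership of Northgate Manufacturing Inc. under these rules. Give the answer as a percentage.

Chain via Cobalt Realty LP → Bluewater Trust → Talon Logistics SA (R1): 20% × 48% × 67% × 42% = 2.70144% of Northgate Manufacturing Inc.
Chain via Granite Services GmbH → Redpoint Pharma AG → Halcyon Holdings Ltd (R1): 35% × 88% × 24% × 23% = 1.70016% of Northgate Manufacturing Inc.
Aggregating (R2): 2.70144% + 1.70016% = 4.4016%.

4.4016%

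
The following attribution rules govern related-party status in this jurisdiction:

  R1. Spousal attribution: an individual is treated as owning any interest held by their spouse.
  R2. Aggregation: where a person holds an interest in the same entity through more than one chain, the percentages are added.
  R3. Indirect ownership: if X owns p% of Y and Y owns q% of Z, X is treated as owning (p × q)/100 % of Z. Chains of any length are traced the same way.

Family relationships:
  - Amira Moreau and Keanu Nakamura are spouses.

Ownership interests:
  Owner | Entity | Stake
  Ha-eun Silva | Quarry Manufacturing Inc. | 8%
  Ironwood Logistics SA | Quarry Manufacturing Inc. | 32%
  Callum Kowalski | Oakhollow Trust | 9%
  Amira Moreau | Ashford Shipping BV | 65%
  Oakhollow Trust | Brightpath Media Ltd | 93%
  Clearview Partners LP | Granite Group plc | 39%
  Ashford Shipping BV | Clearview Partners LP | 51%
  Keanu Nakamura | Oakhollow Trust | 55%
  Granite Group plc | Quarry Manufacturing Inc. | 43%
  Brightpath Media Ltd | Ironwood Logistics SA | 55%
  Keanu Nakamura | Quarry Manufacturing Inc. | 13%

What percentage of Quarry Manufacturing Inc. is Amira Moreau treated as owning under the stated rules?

By spousal attribution (R1), Amira Moreau is treated as owning Keanu Nakamura's 55% interest in Oakhollow Trust.
By spousal attribution (R1), Amira Moreau is treated as owning Keanu Nakamura's 13% interest in Quarry Manufacturing Inc.
Chain via Ashford Shipping BV → Clearview Partners LP → Granite Group plc (R3): 65% × 51% × 39% × 43% = 5.559255% of Quarry Manufacturing Inc.
Chain via Oakhollow Trust → Brightpath Media Ltd → Ironwood Logistics SA (R3): 55% × 93% × 55% × 32% = 9.0024% of Quarry Manufacturing Inc.
Direct interest in Quarry Manufacturing Inc: 13%.
Aggregating (R2): 5.559255% + 9.0024% + 13% = 27.561655%.

27.561655%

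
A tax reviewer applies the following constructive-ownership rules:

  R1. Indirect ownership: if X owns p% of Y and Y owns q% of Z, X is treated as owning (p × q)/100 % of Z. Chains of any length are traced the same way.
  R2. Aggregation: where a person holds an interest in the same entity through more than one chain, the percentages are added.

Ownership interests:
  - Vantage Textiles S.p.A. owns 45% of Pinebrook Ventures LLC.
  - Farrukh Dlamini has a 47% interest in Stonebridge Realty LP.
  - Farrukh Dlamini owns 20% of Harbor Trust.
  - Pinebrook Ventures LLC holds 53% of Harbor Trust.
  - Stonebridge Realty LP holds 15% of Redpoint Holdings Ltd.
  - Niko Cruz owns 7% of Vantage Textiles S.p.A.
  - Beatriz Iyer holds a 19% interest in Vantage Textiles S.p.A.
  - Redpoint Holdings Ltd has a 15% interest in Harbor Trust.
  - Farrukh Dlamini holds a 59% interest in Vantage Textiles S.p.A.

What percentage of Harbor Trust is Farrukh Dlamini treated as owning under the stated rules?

35.129%

Chain via Vantage Textiles S.p.A. → Pinebrook Ventures LLC (R1): 59% × 45% × 53% = 14.0715% of Harbor Trust.
Chain via Stonebridge Realty LP → Redpoint Holdings Ltd (R1): 47% × 15% × 15% = 1.0575% of Harbor Trust.
Direct interest in Harbor Trust: 20%.
Aggregating (R2): 14.0715% + 1.0575% + 20% = 35.129%.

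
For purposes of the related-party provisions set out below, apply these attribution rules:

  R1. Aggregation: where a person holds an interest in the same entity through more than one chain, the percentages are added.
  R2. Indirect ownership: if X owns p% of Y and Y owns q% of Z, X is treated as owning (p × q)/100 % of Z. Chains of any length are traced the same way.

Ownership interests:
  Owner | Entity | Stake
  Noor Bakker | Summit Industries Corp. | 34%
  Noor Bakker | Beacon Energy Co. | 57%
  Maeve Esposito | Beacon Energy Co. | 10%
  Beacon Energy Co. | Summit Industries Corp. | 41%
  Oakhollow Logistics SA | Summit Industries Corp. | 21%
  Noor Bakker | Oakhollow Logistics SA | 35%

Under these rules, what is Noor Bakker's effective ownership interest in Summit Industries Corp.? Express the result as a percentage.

Chain via Beacon Energy Co. (R2): 57% × 41% = 23.37% of Summit Industries Corp.
Chain via Oakhollow Logistics SA (R2): 35% × 21% = 7.35% of Summit Industries Corp.
Direct interest in Summit Industries Corp: 34%.
Aggregating (R1): 23.37% + 7.35% + 34% = 64.72%.

64.72%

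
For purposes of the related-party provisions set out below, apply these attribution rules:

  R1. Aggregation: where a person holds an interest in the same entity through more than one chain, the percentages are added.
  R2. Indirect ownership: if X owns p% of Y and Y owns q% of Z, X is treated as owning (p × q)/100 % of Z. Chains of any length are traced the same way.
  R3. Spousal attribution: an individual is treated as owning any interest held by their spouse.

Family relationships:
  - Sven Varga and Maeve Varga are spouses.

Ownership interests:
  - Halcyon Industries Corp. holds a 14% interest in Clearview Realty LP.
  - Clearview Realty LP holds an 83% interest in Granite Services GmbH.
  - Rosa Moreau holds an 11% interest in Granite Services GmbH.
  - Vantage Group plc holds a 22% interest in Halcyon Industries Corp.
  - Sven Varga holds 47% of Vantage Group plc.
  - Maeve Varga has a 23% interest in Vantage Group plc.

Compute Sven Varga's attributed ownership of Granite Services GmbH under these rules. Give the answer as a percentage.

1.78948%

By spousal attribution (R3), Sven Varga is treated as also owning Maeve Varga's interest in Vantage Group plc, giving 47% + 23% = 70%.
Chain via Vantage Group plc → Halcyon Industries Corp. → Clearview Realty LP (R2): 70% × 22% × 14% × 83% = 1.78948% of Granite Services GmbH.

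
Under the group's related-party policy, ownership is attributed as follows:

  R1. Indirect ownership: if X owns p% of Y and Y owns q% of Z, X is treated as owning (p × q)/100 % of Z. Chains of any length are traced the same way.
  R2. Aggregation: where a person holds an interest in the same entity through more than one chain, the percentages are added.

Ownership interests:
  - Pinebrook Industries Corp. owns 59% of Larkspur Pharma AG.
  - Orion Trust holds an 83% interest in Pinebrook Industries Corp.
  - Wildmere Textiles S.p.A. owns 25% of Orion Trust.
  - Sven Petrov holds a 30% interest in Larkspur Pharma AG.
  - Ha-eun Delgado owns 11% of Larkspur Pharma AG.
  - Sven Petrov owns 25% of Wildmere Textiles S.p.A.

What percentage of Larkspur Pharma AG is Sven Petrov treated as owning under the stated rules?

33.060625%

Chain via Wildmere Textiles S.p.A. → Orion Trust → Pinebrook Industries Corp. (R1): 25% × 25% × 83% × 59% = 3.060625% of Larkspur Pharma AG.
Direct interest in Larkspur Pharma AG: 30%.
Aggregating (R2): 3.060625% + 30% = 33.060625%.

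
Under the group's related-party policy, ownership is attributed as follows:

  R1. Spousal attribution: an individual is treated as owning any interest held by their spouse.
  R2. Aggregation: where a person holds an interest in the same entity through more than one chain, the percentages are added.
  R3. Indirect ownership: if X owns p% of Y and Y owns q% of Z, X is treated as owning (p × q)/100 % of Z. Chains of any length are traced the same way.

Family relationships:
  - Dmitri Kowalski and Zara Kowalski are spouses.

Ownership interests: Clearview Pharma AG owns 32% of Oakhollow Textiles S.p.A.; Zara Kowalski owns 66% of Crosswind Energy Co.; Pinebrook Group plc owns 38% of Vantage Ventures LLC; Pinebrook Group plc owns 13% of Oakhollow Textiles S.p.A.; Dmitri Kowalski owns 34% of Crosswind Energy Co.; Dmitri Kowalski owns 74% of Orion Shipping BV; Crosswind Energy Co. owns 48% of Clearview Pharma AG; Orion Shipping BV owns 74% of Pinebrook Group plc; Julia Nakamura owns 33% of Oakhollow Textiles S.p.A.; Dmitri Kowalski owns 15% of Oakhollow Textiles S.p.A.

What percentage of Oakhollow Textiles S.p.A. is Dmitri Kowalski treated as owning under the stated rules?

37.4788%

By spousal attribution (R1), Dmitri Kowalski is treated as also owning Zara Kowalski's interest in Crosswind Energy Co, giving 34% + 66% = 100%.
Chain via Orion Shipping BV → Pinebrook Group plc (R3): 74% × 74% × 13% = 7.1188% of Oakhollow Textiles S.p.A.
Chain via Crosswind Energy Co. → Clearview Pharma AG (R3): 100% × 48% × 32% = 15.36% of Oakhollow Textiles S.p.A.
Direct interest in Oakhollow Textiles S.p.A: 15%.
Aggregating (R2): 7.1188% + 15.36% + 15% = 37.4788%.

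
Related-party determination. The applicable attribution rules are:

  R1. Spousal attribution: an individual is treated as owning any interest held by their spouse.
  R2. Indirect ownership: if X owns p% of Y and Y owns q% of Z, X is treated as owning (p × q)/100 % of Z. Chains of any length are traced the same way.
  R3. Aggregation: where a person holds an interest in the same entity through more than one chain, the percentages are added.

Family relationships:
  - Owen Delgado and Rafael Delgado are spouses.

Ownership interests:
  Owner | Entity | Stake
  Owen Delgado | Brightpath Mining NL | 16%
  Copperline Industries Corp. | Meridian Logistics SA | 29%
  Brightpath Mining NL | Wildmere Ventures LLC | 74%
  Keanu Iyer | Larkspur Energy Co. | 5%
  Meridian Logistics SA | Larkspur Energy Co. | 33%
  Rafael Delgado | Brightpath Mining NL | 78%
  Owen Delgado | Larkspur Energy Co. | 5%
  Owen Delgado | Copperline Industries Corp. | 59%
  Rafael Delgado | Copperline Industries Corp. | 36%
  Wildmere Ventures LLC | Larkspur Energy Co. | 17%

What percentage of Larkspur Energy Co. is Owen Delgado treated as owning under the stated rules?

25.9167%

By spousal attribution (R1), Owen Delgado is treated as also owning Rafael Delgado's interest in Copperline Industries Corp, giving 59% + 36% = 95%.
By spousal attribution (R1), Owen Delgado is treated as also owning Rafael Delgado's interest in Brightpath Mining NL, giving 16% + 78% = 94%.
Chain via Copperline Industries Corp. → Meridian Logistics SA (R2): 95% × 29% × 33% = 9.0915% of Larkspur Energy Co.
Chain via Brightpath Mining NL → Wildmere Ventures LLC (R2): 94% × 74% × 17% = 11.8252% of Larkspur Energy Co.
Direct interest in Larkspur Energy Co: 5%.
Aggregating (R3): 9.0915% + 11.8252% + 5% = 25.9167%.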